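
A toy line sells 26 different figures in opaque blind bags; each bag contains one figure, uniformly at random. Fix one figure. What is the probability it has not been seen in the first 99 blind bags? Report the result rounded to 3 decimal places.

0.021

Each blind bag misses the fixed figure with probability (26-1)/26 = 25/26, independently.
P(still missing after 99) = (25/26)^99 = 0.0206.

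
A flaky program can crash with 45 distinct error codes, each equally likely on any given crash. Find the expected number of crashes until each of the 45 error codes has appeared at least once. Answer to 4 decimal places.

197.7727

Split into phases: going from k distinct to k+1 distinct takes on average 45/(45-k) crashes.
E[T] = 45/45 + 45/44 + 45/43 + ... + 45/2 + 45/1 = 45·H_{45}.
H_{45} = 4.39495, so E[T] = 197.77267.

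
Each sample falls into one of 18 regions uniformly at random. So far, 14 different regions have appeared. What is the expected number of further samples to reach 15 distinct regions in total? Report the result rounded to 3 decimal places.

The wait to go from k to k+1 distinct regions is geometric with mean 18/(18-k).
Only the k = 14 term is needed: E = 18/4 = 4.5000.

4.500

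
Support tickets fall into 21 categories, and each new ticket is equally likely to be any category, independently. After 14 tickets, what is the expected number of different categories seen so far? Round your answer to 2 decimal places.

10.39

For each category, P(seen in 14 tickets) = 1 - (20/21)^14 = 0.495.
By linearity of expectation, E[distinct seen] = 21·(1 - (20/21)^14) = 10.394.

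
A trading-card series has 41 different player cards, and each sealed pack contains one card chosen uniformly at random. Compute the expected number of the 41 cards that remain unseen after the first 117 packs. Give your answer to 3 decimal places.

2.281

For each card, P(unseen after 117) = (40/41)^117 = 0.0556.
By linearity of expectation, E[unseen] = 41·(40/41)^117 = 2.2808.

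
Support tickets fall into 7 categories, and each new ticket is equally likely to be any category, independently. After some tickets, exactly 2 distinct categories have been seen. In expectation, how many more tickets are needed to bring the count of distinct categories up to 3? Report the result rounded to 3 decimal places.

From k distinct to k+1 distinct takes on average 7/(7-k) tickets.
Only the k = 2 term is needed: E = 7/5 = 1.4000.

1.400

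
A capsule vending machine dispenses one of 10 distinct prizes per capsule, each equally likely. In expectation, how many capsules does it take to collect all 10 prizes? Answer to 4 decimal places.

After k distinct prizes have appeared, the next capsule gives a new one with probability (10-k)/10, so the expected wait for the (k+1)-th is 10/(10-k).
E[T] = 10/10 + 10/9 + 10/8 + ... + 10/2 + 10/1 = 10·H_{10}.
H_{10} = 2.92897, so E[T] = 29.28968.

29.2897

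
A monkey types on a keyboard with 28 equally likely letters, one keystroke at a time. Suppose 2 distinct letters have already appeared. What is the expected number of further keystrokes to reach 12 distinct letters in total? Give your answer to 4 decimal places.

13.2633

With k distinct letters already seen, the next new one takes an expected 28/(28-k) keystrokes.
Sum over k = 2,...,11: E = 28/26 + 28/25 + 28/24 + ... + 28/18 + 28/17 = 13.26334.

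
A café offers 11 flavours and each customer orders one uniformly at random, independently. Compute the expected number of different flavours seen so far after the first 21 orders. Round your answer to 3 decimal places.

9.514

For each flavour, P(seen in 21 orders) = 1 - (10/11)^21 = 0.8649.
By linearity of expectation, E[distinct seen] = 11·(1 - (10/11)^21) = 9.5136.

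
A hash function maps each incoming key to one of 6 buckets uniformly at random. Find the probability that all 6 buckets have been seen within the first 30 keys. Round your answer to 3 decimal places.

By inclusion–exclusion over which buckets are missing,
P(all seen) = Σ_{j=0}^{6} (-1)^j C(6,j)((6-j)/6)^30
= 1.0000 - 0.0253 + 0.0001 - 0.0000 + 0.0000 - 0.0000 + 0.0000
= 0.9748.

0.975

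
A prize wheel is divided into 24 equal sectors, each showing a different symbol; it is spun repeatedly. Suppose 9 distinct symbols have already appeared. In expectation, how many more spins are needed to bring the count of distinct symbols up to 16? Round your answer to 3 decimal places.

With k distinct symbols already seen, the next new one takes an expected 24/(24-k) spins.
Sum over k = 9,...,15: E = 24/15 + 24/14 + 24/13 + ... + 24/10 + 24/9 = 14.4089.

14.409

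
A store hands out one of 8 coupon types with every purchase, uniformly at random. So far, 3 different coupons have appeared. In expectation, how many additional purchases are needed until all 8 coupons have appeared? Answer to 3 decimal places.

18.267

With k distinct coupons already seen, the next new one takes an expected 8/(8-k) purchases.
Sum over k = 3,...,7: E = 8/5 + 8/4 + 8/3 + 8/2 + 8/1 = 18.2667.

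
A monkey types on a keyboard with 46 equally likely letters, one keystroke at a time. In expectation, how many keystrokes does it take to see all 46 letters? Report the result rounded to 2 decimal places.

After k distinct letters have appeared, the next keystroke gives a new one with probability (46-k)/46, so the expected wait for the (k+1)-th is 46/(46-k).
E[T] = 46/46 + 46/45 + 46/44 + ... + 46/2 + 46/1 = 46·H_{46}.
H_{46} = 4.417, so E[T] = 203.168.

203.17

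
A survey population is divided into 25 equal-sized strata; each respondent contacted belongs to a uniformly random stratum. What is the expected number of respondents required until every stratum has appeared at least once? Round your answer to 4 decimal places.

95.3990

After k distinct strata have appeared, the next respondent gives a new one with probability (25-k)/25, so the expected wait for the (k+1)-th is 25/(25-k).
E[T] = 25/25 + 25/24 + 25/23 + ... + 25/2 + 25/1 = 25·H_{25}.
H_{25} = 3.81596, so E[T] = 95.39895.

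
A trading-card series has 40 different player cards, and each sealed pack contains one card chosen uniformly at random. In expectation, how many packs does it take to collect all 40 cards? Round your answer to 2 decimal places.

The wait to go from k to k+1 distinct cards is geometric with mean 40/(40-k).
E[T] = 40/40 + 40/39 + 40/38 + ... + 40/2 + 40/1 = 40·H_{40}.
H_{40} = 4.279, so E[T] = 171.142.

171.14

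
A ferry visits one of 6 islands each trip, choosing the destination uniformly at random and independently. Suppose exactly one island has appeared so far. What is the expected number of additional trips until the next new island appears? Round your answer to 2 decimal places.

1.20

The number of trips until the next new island is geometric with success probability 5/6, so its mean is 6/5.
E = 6/5 = 1.200.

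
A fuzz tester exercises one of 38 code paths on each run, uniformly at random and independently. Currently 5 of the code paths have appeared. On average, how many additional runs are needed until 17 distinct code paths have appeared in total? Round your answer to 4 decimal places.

From k distinct to k+1 distinct takes on average 38/(38-k) runs.
Sum over k = 5,...,16: E = 38/33 + 38/32 + 38/31 + ... + 38/23 + 38/22 = 16.85070.

16.8507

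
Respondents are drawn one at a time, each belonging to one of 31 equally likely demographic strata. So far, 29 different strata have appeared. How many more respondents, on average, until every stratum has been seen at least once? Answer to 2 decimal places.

46.50

The wait to go from k to k+1 distinct strata is geometric with mean 31/(31-k).
Sum over k = 29,...,30: E = 31/2 + 31/1 = 46.500.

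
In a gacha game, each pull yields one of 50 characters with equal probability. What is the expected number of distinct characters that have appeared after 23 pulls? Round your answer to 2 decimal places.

For each character, P(seen in 23 pulls) = 1 - (49/50)^23 = 0.372.
By linearity of expectation, E[distinct seen] = 50·(1 - (49/50)^23) = 18.583.

18.58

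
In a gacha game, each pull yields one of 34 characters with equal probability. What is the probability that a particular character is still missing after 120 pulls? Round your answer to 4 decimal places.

Each pull misses the fixed character with probability (34-1)/34 = 33/34, independently.
P(still missing after 120) = (33/34)^120 = 0.02781.

0.0278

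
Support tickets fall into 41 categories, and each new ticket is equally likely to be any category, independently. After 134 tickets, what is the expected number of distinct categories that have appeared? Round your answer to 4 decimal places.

For each category, P(seen in 134 tickets) = 1 - (40/41)^134 = 0.96344.
By linearity of expectation, E[distinct seen] = 41·(1 - (40/41)^134) = 39.50105.

39.5011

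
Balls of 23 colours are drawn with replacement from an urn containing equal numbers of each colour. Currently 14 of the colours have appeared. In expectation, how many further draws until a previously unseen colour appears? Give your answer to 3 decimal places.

2.556

Each draw yields a new colour with probability (23-14)/23 = 9/23, so the wait is geometric with mean 23/9.
E = 23/9 = 2.5556.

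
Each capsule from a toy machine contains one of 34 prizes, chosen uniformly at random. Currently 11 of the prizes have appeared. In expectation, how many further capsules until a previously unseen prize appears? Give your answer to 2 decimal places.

Each capsule yields a new prize with probability (34-11)/34 = 23/34, so the wait is geometric with mean 34/23.
E = 34/23 = 1.478.

1.48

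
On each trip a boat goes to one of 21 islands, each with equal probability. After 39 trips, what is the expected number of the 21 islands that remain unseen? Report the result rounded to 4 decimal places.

For each island, P(unseen after 39) = (20/21)^39 = 0.14915.
By linearity of expectation, E[unseen] = 21·(20/21)^39 = 3.13211.

3.1321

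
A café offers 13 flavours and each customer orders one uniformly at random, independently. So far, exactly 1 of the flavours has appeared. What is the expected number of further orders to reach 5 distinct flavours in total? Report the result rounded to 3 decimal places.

5.010

The wait to go from k to k+1 distinct flavours is geometric with mean 13/(13-k).
Sum over k = 1,...,4: E = 13/12 + 13/11 + 13/10 + 13/9 = 5.0096.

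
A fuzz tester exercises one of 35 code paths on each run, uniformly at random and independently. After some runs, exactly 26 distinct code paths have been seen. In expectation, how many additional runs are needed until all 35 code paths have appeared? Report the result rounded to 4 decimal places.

The wait to go from k to k+1 distinct code paths is geometric with mean 35/(35-k).
Sum over k = 26,...,34: E = 35/9 + 35/8 + 35/7 + ... + 35/2 + 35/1 = 99.01389.

99.0139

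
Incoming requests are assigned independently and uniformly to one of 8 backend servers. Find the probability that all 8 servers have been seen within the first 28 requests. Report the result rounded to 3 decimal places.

By inclusion–exclusion over which servers are missing,
P(all seen) = Σ_{j=0}^{8} (-1)^j C(8,j)((8-j)/8)^28
= 1.0000 - 0.1902 + 0.0089 - 0.0001 + 0.0000 - 0.0000 + 0.0000 - 0.0000 + 0.0000
= 0.8185.

0.819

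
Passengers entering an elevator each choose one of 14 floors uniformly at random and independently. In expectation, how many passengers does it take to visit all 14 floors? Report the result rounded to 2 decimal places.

Split into phases: going from k distinct to k+1 distinct takes on average 14/(14-k) passengers.
E[T] = 14/14 + 14/13 + 14/12 + ... + 14/2 + 14/1 = 14·H_{14}.
H_{14} = 3.252, so E[T] = 45.522.

45.52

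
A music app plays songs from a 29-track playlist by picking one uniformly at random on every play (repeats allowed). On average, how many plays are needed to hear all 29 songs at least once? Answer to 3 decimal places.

114.888

The wait to go from k to k+1 distinct songs is geometric with mean 29/(29-k).
E[T] = 29/29 + 29/28 + 29/27 + ... + 29/2 + 29/1 = 29·H_{29}.
H_{29} = 3.9617, so E[T] = 114.8880.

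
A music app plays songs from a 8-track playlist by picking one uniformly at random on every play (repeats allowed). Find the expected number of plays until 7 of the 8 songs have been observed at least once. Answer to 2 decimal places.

Going from k to k+1 distinct takes a geometric number of plays with mean 8/(8-k).
Sum over k = 0,...,6: E = 8/8 + 8/7 + 8/6 + ... + 8/3 + 8/2 = 13.743.

13.74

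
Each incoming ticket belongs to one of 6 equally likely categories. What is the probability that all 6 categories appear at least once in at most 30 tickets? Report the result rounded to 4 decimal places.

0.9748

Let A_i be the event that category i is missing after 30 tickets. By inclusion–exclusion on the A_i,
P(all seen) = Σ_{j=0}^{6} (-1)^j C(6,j)((6-j)/6)^30
= 1.00000 - 0.02528 + 0.00008 - 0.00000 + 0.00000 - 0.00000 + 0.00000
= 0.97480.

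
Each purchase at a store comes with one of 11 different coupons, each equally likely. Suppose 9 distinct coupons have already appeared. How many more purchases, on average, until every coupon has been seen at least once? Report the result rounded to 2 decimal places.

The wait to go from k to k+1 distinct coupons is geometric with mean 11/(11-k).
Sum over k = 9,...,10: E = 11/2 + 11/1 = 16.500.

16.50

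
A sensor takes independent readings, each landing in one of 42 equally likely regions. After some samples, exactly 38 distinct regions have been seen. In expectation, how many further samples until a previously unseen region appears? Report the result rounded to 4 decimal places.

10.5000

The number of samples until the next new region is geometric with success probability 4/42, so its mean is 42/4.
E = 42/4 = 10.50000.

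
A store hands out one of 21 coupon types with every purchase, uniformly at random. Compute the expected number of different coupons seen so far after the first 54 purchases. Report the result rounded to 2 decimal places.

For each coupon, P(seen in 54 purchases) = 1 - (20/21)^54 = 0.928.
By linearity of expectation, E[distinct seen] = 21·(1 - (20/21)^54) = 19.493.

19.49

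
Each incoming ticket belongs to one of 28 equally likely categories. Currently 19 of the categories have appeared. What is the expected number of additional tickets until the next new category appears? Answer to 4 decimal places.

3.1111

The number of tickets until the next new category is geometric with success probability 9/28, so its mean is 28/9.
E = 28/9 = 3.11111.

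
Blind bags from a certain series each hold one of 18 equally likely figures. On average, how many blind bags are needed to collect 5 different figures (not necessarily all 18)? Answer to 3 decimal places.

With k distinct figures already seen, the next new one arrives after an expected 18/(18-k) blind bags.
Sum over k = 0,...,4: E = 18/18 + 18/17 + 18/16 + 18/15 + 18/14 = 5.6695.

5.670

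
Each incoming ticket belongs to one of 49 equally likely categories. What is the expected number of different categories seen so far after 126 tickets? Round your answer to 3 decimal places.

45.353

For each category, P(seen in 126 tickets) = 1 - (48/49)^126 = 0.9256.
By linearity of expectation, E[distinct seen] = 49·(1 - (48/49)^126) = 45.3534.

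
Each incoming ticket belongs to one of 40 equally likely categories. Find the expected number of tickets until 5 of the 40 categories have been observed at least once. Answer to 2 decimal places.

5.27

With k distinct categories already seen, the next new one arrives after an expected 40/(40-k) tickets.
Sum over k = 0,...,4: E = 40/40 + 40/39 + 40/38 + 40/37 + 40/36 = 5.270.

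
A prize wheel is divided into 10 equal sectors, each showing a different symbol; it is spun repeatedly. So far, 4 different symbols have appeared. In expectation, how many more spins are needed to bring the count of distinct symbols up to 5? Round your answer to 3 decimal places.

1.667

With k distinct symbols already seen, the next new one takes an expected 10/(10-k) spins.
Only the k = 4 term is needed: E = 10/6 = 1.6667.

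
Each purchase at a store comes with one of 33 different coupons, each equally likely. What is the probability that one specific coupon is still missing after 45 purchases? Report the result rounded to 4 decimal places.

On each purchase the fixed coupon fails to appear with probability 32/33.
P(still missing after 45) = (32/33)^45 = 0.25039.

0.2504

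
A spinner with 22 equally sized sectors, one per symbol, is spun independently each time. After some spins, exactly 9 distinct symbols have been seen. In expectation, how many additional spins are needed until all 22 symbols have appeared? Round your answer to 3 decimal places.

69.963

With k distinct symbols already seen, the next new one takes an expected 22/(22-k) spins.
Sum over k = 9,...,21: E = 22/13 + 22/12 + 22/11 + ... + 22/2 + 22/1 = 69.9629.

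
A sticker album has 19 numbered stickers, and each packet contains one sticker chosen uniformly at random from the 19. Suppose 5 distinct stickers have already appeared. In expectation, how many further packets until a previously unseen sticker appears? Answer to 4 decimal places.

1.3571

Each packet yields a new sticker with probability (19-5)/19 = 14/19, so the wait is geometric with mean 19/14.
E = 19/14 = 1.35714.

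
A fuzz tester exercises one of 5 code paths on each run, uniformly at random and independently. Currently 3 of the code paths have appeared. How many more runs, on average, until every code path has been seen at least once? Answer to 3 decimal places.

From k distinct to k+1 distinct takes on average 5/(5-k) runs.
Sum over k = 3,...,4: E = 5/2 + 5/1 = 7.5000.

7.500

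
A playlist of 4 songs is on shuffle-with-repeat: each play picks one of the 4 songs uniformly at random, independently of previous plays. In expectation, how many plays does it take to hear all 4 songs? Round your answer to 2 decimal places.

After k distinct songs have appeared, the next play gives a new one with probability (4-k)/4, so the expected wait for the (k+1)-th is 4/(4-k).
E[T] = 4/4 + 4/3 + 4/2 + 4/1 = 4·H_{4}.
H_{4} = 2.083, so E[T] = 8.333.

8.33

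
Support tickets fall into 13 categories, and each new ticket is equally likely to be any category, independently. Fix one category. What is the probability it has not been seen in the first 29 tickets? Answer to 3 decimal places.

0.098

On each ticket the fixed category fails to appear with probability 12/13.
P(still missing after 29) = (12/13)^29 = 0.0982.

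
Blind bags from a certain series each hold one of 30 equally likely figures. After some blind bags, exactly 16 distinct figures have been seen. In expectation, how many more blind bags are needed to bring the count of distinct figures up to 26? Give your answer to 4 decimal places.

35.0469

The wait to go from k to k+1 distinct figures is geometric with mean 30/(30-k).
Sum over k = 16,...,25: E = 30/14 + 30/13 + 30/12 + ... + 30/6 + 30/5 = 35.04687.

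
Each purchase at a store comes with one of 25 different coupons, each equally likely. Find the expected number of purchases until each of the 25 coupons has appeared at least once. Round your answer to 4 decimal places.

After k distinct coupons have appeared, the next purchase gives a new one with probability (25-k)/25, so the expected wait for the (k+1)-th is 25/(25-k).
E[T] = 25/25 + 25/24 + 25/23 + ... + 25/2 + 25/1 = 25·H_{25}.
H_{25} = 3.81596, so E[T] = 95.39895.

95.3990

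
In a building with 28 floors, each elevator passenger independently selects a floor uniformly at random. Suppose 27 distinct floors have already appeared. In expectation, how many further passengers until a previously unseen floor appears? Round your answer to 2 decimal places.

The number of passengers until the next new floor is geometric with success probability 1/28, so its mean is 28/1.
E = 28/1 = 28.000.

28.00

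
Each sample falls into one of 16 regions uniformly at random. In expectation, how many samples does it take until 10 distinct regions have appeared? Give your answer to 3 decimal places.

14.892

With k distinct regions already seen, the next new one arrives after an expected 16/(16-k) samples.
Sum over k = 0,...,9: E = 16/16 + 16/15 + 16/14 + ... + 16/8 + 16/7 = 14.8917.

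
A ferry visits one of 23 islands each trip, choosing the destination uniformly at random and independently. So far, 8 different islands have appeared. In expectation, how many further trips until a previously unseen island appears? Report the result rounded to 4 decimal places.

The number of trips until the next new island is geometric with success probability 15/23, so its mean is 23/15.
E = 23/15 = 1.53333.

1.5333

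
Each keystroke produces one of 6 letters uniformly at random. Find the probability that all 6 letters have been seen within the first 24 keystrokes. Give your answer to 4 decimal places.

By inclusion–exclusion over which letters are missing,
P(all seen) = Σ_{j=0}^{6} (-1)^j C(6,j)((6-j)/6)^24
= 1.00000 - 0.07547 + 0.00089 - 0.00000 + 0.00000 - 0.00000 + 0.00000
= 0.92542.

0.9254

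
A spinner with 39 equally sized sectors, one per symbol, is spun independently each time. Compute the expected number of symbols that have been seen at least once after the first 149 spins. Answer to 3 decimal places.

For each symbol, P(seen in 149 spins) = 1 - (38/39)^149 = 0.9791.
By linearity of expectation, E[distinct seen] = 39·(1 - (38/39)^149) = 38.1868.

38.187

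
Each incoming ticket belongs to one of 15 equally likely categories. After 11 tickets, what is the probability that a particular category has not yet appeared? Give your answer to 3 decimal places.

0.468

On each ticket the fixed category fails to appear with probability 14/15.
P(still missing after 11) = (14/15)^11 = 0.4682.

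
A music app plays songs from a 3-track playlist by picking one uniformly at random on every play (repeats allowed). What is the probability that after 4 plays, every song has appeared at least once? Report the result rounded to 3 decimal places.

By inclusion–exclusion over which songs are missing,
P(all seen) = Σ_{j=0}^{3} (-1)^j C(3,j)((3-j)/3)^4
= 1.0000 - 0.5926 + 0.0370 - 0.0000
= 0.4444.

0.444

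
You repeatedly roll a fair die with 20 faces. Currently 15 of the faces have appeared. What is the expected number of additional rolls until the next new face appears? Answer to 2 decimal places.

4.00

Each roll yields a new face with probability (20-15)/20 = 5/20, so the wait is geometric with mean 20/5.
E = 20/5 = 4.000.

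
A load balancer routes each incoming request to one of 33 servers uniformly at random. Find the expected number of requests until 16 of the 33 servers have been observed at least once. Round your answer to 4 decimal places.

21.4251

With k distinct servers already seen, the next new one arrives after an expected 33/(33-k) requests.
Sum over k = 0,...,15: E = 33/33 + 33/32 + 33/31 + ... + 33/19 + 33/18 = 21.42511.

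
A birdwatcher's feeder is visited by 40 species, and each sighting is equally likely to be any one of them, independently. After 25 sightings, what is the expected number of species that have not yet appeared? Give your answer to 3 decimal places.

For each species, P(unseen after 25) = (39/40)^25 = 0.5310.
By linearity of expectation, E[unseen] = 40·(39/40)^25 = 21.2410.

21.241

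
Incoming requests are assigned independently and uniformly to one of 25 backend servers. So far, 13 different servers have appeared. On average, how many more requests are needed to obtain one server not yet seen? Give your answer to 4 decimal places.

The number of requests until the next new server is geometric with success probability 12/25, so its mean is 25/12.
E = 25/12 = 2.08333.

2.0833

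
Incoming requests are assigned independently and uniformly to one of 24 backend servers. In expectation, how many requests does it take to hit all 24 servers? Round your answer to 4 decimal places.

90.6230

The wait to go from k to k+1 distinct servers is geometric with mean 24/(24-k).
E[T] = 24/24 + 24/23 + 24/22 + ... + 24/2 + 24/1 = 24·H_{24}.
H_{24} = 3.77596, so E[T] = 90.62300.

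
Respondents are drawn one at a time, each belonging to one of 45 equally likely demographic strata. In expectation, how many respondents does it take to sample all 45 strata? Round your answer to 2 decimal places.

197.77

After k distinct strata have appeared, the next respondent gives a new one with probability (45-k)/45, so the expected wait for the (k+1)-th is 45/(45-k).
E[T] = 45/45 + 45/44 + 45/43 + ... + 45/2 + 45/1 = 45·H_{45}.
H_{45} = 4.395, so E[T] = 197.773.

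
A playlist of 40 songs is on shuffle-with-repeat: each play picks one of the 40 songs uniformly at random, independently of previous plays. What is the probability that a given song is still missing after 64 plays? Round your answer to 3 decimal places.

On each play the fixed song fails to appear with probability 39/40.
P(still missing after 64) = (39/40)^64 = 0.1978.

0.198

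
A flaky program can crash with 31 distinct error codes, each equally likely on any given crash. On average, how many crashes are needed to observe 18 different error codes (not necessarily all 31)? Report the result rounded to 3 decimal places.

Going from k to k+1 distinct takes a geometric number of crashes with mean 31/(31-k).
Sum over k = 0,...,17: E = 31/31 + 31/30 + 31/29 + ... + 31/15 + 31/14 = 26.2605.

26.260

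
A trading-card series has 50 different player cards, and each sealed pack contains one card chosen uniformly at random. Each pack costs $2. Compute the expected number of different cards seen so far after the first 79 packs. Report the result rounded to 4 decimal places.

39.8649

For each card, P(seen in 79 packs) = 1 - (49/50)^79 = 0.79730.
By linearity of expectation, E[distinct seen] = 50·(1 - (49/50)^79) = 39.86485.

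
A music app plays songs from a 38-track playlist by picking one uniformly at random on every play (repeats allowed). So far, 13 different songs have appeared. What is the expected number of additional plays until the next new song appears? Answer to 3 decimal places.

The number of plays until the next new song is geometric with success probability 25/38, so its mean is 38/25.
E = 38/25 = 1.5200.

1.520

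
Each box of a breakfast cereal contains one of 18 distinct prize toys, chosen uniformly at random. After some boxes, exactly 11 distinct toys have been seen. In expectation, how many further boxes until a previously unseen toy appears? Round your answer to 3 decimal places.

The number of boxes until the next new toy is geometric with success probability 7/18, so its mean is 18/7.
E = 18/7 = 2.5714.

2.571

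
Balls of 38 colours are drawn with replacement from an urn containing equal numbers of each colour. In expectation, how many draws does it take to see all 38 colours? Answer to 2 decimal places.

After k distinct colours have appeared, the next draw gives a new one with probability (38-k)/38, so the expected wait for the (k+1)-th is 38/(38-k).
E[T] = 38/38 + 38/37 + 38/36 + ... + 38/2 + 38/1 = 38·H_{38}.
H_{38} = 4.228, so E[T] = 160.660.

160.66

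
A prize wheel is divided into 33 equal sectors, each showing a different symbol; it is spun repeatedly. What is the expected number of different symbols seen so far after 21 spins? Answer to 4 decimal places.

For each symbol, P(seen in 21 spins) = 1 - (32/33)^21 = 0.47597.
By linearity of expectation, E[distinct seen] = 33·(1 - (32/33)^21) = 15.70698.

15.7070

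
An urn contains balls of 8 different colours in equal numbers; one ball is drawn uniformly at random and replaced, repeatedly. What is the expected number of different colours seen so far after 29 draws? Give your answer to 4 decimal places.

For each colour, P(seen in 29 draws) = 1 - (7/8)^29 = 0.97919.
By linearity of expectation, E[distinct seen] = 8·(1 - (7/8)^29) = 7.83353.

7.8335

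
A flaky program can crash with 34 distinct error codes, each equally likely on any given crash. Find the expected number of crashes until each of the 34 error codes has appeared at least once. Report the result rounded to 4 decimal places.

140.0191

After k distinct error codes have appeared, the next crash gives a new one with probability (34-k)/34, so the expected wait for the (k+1)-th is 34/(34-k).
E[T] = 34/34 + 34/33 + 34/32 + ... + 34/2 + 34/1 = 34·H_{34}.
H_{34} = 4.11821, so E[T] = 140.01914.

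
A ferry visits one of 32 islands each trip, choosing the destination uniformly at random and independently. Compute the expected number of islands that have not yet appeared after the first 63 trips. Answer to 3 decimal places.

For each island, P(unseen after 63) = (31/32)^63 = 0.1353.
By linearity of expectation, E[unseen] = 32·(31/32)^63 = 4.3300.

4.330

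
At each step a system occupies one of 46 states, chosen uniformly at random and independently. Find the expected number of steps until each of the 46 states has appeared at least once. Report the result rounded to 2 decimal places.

After k distinct states have appeared, the next step gives a new one with probability (46-k)/46, so the expected wait for the (k+1)-th is 46/(46-k).
E[T] = 46/46 + 46/45 + 46/44 + ... + 46/2 + 46/1 = 46·H_{46}.
H_{46} = 4.417, so E[T] = 203.168.

203.17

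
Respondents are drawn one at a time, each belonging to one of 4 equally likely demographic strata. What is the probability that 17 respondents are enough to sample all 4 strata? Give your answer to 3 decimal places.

Let A_i be the event that stratum i is missing after 17 respondents. By inclusion–exclusion on the A_i,
P(all seen) = Σ_{j=0}^{4} (-1)^j C(4,j)((4-j)/4)^17
= 1.0000 - 0.0301 + 0.0000 - 0.0000 + 0.0000
= 0.9700.

0.970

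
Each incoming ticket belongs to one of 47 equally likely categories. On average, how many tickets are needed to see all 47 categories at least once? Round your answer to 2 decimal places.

The wait to go from k to k+1 distinct categories is geometric with mean 47/(47-k).
E[T] = 47/47 + 47/46 + 47/45 + ... + 47/2 + 47/1 = 47·H_{47}.
H_{47} = 4.438, so E[T] = 208.584.

208.58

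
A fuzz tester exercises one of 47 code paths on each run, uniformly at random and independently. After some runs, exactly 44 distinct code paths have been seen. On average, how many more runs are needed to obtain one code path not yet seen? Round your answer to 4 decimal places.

Each run yields a new code path with probability (47-44)/47 = 3/47, so the wait is geometric with mean 47/3.
E = 47/3 = 15.66667.

15.6667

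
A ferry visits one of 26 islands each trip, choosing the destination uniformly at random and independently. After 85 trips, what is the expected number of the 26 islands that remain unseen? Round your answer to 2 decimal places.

0.93

For each island, P(unseen after 85) = (25/26)^85 = 0.036.
By linearity of expectation, E[unseen] = 26·(25/26)^85 = 0.927.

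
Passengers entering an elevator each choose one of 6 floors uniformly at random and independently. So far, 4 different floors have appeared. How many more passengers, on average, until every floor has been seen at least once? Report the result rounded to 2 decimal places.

With k distinct floors already seen, the next new one takes an expected 6/(6-k) passengers.
Sum over k = 4,...,5: E = 6/2 + 6/1 = 9.000.

9.00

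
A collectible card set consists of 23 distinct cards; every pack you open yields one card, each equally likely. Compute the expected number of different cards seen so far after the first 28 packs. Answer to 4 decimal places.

For each card, P(seen in 28 packs) = 1 - (22/23)^28 = 0.71196.
By linearity of expectation, E[distinct seen] = 23·(1 - (22/23)^28) = 16.37504.

16.3750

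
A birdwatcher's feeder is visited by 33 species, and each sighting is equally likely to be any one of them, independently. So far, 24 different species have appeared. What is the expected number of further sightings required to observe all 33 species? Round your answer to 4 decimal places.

The wait to go from k to k+1 distinct species is geometric with mean 33/(33-k).
Sum over k = 24,...,32: E = 33/9 + 33/8 + 33/7 + ... + 33/2 + 33/1 = 93.35595.

93.3560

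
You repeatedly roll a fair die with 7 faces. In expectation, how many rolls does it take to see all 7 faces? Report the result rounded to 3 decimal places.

After k distinct faces have appeared, the next roll gives a new one with probability (7-k)/7, so the expected wait for the (k+1)-th is 7/(7-k).
E[T] = 7/7 + 7/6 + 7/5 + ... + 7/2 + 7/1 = 7·H_{7}.
H_{7} = 2.5929, so E[T] = 18.1500.

18.150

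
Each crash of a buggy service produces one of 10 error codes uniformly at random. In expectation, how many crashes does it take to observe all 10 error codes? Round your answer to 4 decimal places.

29.2897

The wait to go from k to k+1 distinct error codes is geometric with mean 10/(10-k).
E[T] = 10/10 + 10/9 + 10/8 + ... + 10/2 + 10/1 = 10·H_{10}.
H_{10} = 2.92897, so E[T] = 29.28968.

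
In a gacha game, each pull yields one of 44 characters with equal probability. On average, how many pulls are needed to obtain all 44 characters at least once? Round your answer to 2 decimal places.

192.40

The wait to go from k to k+1 distinct characters is geometric with mean 44/(44-k).
E[T] = 44/44 + 44/43 + 44/42 + ... + 44/2 + 44/1 = 44·H_{44}.
H_{44} = 4.373, so E[T] = 192.400.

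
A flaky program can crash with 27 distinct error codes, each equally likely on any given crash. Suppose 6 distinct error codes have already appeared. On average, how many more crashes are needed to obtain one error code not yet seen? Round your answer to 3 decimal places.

Each crash yields a new error code with probability (27-6)/27 = 21/27, so the wait is geometric with mean 27/21.
E = 27/21 = 1.2857.

1.286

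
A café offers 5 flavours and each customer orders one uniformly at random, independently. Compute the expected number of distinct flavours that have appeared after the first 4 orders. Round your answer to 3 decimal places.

For each flavour, P(seen in 4 orders) = 1 - (4/5)^4 = 0.5904.
By linearity of expectation, E[distinct seen] = 5·(1 - (4/5)^4) = 2.9520.

2.952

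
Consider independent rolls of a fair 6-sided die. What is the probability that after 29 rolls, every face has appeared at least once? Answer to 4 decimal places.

0.9698

Let A_i be the event that face i is missing after 29 rolls. By inclusion–exclusion on the A_i,
P(all seen) = Σ_{j=0}^{6} (-1)^j C(6,j)((6-j)/6)^29
= 1.00000 - 0.03033 + 0.00012 - 0.00000 + 0.00000 - 0.00000 + 0.00000
= 0.96979.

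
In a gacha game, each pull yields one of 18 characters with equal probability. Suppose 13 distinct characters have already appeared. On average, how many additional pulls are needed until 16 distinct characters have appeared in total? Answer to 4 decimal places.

With k distinct characters already seen, the next new one takes an expected 18/(18-k) pulls.
Sum over k = 13,...,15: E = 18/5 + 18/4 + 18/3 = 14.10000.

14.1000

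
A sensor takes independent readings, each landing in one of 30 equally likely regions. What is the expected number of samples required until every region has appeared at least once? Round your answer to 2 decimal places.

The wait to go from k to k+1 distinct regions is geometric with mean 30/(30-k).
E[T] = 30/30 + 30/29 + 30/28 + ... + 30/2 + 30/1 = 30·H_{30}.
H_{30} = 3.995, so E[T] = 119.850.

119.85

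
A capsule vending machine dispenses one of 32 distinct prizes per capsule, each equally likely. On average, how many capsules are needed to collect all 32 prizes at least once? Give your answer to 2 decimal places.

129.87

After k distinct prizes have appeared, the next capsule gives a new one with probability (32-k)/32, so the expected wait for the (k+1)-th is 32/(32-k).
E[T] = 32/32 + 32/31 + 32/30 + ... + 32/2 + 32/1 = 32·H_{32}.
H_{32} = 4.058, so E[T] = 129.872.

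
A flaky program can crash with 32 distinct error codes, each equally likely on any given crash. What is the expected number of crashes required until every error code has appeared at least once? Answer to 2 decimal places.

129.87

After k distinct error codes have appeared, the next crash gives a new one with probability (32-k)/32, so the expected wait for the (k+1)-th is 32/(32-k).
E[T] = 32/32 + 32/31 + 32/30 + ... + 32/2 + 32/1 = 32·H_{32}.
H_{32} = 4.058, so E[T] = 129.872.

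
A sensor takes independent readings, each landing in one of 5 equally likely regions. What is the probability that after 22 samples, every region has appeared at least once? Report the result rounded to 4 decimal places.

Let A_i be the event that region i is missing after 22 samples. By inclusion–exclusion on the A_i,
P(all seen) = Σ_{j=0}^{5} (-1)^j C(5,j)((5-j)/5)^22
= 1.00000 - 0.03689 + 0.00013 - 0.00000 + 0.00000 - 0.00000
= 0.96324.

0.9632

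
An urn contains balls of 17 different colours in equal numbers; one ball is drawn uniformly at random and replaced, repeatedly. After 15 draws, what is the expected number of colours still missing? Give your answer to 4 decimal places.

6.8472

For each colour, P(unseen after 15) = (16/17)^15 = 0.40278.
By linearity of expectation, E[unseen] = 17·(16/17)^15 = 6.84723.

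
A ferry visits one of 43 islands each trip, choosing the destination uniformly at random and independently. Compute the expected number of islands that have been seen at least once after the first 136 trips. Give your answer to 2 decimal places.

41.25

For each island, P(seen in 136 trips) = 1 - (42/43)^136 = 0.959.
By linearity of expectation, E[distinct seen] = 43·(1 - (42/43)^136) = 41.247.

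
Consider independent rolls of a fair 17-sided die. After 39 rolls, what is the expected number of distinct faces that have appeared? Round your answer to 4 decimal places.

15.4018

For each face, P(seen in 39 rolls) = 1 - (16/17)^39 = 0.90599.
By linearity of expectation, E[distinct seen] = 17·(1 - (16/17)^39) = 15.40184.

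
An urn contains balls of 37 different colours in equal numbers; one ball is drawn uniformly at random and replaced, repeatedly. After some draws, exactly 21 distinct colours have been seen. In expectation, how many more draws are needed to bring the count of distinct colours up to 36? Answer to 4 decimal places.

From k distinct to k+1 distinct takes on average 37/(37-k) draws.
Sum over k = 21,...,35: E = 37/16 + 37/15 + 37/14 + ... + 37/3 + 37/2 = 88.08697.

88.0870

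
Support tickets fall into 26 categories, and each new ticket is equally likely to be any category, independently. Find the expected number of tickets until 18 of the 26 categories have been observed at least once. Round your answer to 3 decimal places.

29.551

With k distinct categories already seen, the next new one arrives after an expected 26/(26-k) tickets.
Sum over k = 0,...,17: E = 26/26 + 26/25 + 26/24 + ... + 26/10 + 26/9 = 29.5506.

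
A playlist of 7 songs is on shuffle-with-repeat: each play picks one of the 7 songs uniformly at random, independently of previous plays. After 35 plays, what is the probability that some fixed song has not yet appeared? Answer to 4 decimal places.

On each play the fixed song fails to appear with probability 6/7.
P(still missing after 35) = (6/7)^35 = 0.00454.

0.0045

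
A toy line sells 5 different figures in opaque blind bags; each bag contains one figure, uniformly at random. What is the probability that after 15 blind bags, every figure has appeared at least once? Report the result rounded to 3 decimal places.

By inclusion–exclusion over which figures are missing,
P(all seen) = Σ_{j=0}^{5} (-1)^j C(5,j)((5-j)/5)^15
= 1.0000 - 0.1759 + 0.0047 - 0.0000 + 0.0000 - 0.0000
= 0.8288.

0.829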